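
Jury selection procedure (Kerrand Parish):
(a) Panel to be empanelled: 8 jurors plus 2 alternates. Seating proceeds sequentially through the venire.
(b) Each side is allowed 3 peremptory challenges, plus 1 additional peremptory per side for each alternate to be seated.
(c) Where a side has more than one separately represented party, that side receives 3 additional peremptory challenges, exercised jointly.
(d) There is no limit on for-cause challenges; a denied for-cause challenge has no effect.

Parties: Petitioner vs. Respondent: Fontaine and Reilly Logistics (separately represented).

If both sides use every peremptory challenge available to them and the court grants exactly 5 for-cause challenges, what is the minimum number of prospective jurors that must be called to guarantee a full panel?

28

Seats to fill: 8 + 2 alternates = 10.
Peremptories — Petitioner: 3 + 1×2 = 5; Respondent: 3 + 1×2 + 3 = 8; total 13.
For-cause removals: 5.
Minimum venire: 10 + 13 + 5 = 28.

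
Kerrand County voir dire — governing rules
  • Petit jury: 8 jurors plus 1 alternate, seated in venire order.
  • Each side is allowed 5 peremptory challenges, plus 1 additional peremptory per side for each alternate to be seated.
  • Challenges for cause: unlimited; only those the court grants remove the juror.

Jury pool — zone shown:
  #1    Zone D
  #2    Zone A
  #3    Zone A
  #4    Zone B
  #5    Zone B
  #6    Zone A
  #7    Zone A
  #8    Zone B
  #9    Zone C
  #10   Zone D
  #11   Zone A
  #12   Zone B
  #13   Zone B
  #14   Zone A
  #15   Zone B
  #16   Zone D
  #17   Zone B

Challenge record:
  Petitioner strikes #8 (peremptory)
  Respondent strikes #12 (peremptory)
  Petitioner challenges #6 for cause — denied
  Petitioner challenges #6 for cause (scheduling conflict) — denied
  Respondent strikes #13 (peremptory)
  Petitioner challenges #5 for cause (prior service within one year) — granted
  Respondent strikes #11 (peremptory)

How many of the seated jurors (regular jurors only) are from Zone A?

4

Removed: #5, #8, #11, #12, #13.
Seated jurors 1–8: #1, #2, #3, #4, #6, #7, #9, #10 (alternates #14 not counted).
Of those, in Zone A: #2, #3, #6, #7 → 4.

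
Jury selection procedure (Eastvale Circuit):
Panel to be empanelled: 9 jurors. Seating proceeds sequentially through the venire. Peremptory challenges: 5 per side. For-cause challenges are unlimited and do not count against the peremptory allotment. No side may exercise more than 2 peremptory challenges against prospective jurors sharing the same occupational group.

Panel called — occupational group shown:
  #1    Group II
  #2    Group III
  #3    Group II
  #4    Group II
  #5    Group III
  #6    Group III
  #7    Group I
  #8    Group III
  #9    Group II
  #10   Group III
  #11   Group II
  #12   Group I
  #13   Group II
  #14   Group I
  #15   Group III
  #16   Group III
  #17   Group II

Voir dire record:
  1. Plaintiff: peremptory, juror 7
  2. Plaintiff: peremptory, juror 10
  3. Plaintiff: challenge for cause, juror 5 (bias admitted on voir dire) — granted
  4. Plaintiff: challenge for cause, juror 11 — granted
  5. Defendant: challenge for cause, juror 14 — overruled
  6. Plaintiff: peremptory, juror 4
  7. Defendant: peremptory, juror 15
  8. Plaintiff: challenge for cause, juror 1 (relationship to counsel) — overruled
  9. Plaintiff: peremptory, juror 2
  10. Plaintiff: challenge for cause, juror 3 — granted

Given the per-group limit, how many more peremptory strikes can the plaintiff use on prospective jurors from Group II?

Plaintiff peremptories so far: #7, #10, #4, #2 — 4 of 5 used, 1 left overall.
Against Group II: #4 — 1 used; per-group cap 2 leaves 1.
Binding limit: min(1, 1) = 1.

1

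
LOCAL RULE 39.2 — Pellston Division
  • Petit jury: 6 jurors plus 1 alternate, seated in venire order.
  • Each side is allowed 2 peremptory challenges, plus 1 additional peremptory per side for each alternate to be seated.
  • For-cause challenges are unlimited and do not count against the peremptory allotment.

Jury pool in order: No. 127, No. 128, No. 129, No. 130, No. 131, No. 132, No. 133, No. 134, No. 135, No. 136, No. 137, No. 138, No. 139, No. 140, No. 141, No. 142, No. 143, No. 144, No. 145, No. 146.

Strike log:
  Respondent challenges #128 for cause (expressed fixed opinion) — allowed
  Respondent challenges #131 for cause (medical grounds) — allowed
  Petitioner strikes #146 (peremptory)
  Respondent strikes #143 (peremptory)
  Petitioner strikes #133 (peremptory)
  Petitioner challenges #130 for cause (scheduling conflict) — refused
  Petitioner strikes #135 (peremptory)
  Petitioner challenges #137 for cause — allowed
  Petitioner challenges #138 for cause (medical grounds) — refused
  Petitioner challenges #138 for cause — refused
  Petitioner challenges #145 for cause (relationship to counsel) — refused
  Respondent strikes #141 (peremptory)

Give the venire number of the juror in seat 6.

136

Removed: #128, #131, #133, #135, #137, #141, #143, #146. (#130, #138, #145 stay — for-cause denied.)
Filling seats in venire order through position 6: #127, #129, #130, #132, #134, #136.
So seat 6 is #136.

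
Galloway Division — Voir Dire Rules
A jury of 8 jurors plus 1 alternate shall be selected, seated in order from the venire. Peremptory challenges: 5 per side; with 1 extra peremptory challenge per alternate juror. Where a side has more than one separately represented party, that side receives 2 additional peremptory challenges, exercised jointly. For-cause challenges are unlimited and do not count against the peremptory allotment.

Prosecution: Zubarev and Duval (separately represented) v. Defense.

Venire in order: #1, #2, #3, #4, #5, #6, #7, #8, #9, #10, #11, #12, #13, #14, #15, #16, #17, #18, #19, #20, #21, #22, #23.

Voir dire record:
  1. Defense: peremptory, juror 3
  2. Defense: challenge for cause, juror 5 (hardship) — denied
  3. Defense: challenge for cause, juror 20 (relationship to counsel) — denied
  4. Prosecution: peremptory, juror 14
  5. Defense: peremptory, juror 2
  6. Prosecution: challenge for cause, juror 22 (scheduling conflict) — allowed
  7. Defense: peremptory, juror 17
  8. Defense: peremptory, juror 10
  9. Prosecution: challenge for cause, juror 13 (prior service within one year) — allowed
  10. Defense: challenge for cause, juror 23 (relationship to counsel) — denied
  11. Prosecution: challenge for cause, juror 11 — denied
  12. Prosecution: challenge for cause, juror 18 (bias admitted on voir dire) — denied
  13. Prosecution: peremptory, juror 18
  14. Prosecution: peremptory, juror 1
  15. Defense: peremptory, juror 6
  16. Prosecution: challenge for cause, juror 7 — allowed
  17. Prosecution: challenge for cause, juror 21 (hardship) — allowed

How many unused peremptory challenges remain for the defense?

Defense allotment: 5 base + 1 × 1 alternate = 6.
Defense peremptories used: #3, #2, #17, #10, #6 — 5 (for-cause on #5, #20, #23 don't count).
Remaining: 6 − 5 = 1.

1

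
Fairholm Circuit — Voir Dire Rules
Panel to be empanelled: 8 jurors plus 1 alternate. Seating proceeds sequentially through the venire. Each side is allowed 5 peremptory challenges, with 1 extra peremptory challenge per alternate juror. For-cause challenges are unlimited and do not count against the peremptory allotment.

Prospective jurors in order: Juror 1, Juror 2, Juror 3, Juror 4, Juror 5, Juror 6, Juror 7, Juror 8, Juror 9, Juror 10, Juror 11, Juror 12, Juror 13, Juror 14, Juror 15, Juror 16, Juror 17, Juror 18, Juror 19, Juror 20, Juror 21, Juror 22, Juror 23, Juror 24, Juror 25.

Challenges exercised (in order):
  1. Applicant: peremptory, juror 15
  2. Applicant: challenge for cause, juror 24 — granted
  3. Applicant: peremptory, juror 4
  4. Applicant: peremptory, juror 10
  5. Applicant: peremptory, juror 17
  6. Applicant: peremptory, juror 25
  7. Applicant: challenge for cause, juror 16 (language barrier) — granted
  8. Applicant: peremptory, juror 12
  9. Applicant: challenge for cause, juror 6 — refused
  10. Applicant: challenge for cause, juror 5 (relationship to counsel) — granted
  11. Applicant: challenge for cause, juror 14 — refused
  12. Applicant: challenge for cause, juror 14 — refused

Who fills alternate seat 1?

13

Removed: #4, #5, #10, #12, #15, #16, #17, #24, #25. (#6, #14 stay — for-cause denied.)
Filling seats in venire order through position 9: #1, #2, #3, #6, #7, #8, #9, #11, #13.
So alternate 1 is #13.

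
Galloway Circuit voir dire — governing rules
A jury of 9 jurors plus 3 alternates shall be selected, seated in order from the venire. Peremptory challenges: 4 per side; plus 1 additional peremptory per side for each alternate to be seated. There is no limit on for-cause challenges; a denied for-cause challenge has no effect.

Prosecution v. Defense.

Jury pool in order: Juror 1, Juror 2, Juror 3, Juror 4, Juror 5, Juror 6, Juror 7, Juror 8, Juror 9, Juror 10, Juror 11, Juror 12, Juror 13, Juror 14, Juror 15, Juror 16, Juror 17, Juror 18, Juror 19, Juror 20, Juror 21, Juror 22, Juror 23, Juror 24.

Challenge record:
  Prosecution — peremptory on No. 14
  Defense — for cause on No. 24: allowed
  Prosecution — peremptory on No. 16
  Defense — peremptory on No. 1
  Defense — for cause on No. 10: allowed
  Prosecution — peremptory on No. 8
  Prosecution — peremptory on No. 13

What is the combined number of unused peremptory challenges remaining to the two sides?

9

Prosecution allotment: 4 base + 1 × 3 alternates = 7. Defense allotment: 4 base + 1 × 3 alternates = 7.
Prosecution peremptories used: #14, #16, #8, #13 — 4.
Defense peremptories used: #1 — 1 (for-cause on #24, #10 don't count).
Remaining: (7 − 4) + (7 − 1) = 9.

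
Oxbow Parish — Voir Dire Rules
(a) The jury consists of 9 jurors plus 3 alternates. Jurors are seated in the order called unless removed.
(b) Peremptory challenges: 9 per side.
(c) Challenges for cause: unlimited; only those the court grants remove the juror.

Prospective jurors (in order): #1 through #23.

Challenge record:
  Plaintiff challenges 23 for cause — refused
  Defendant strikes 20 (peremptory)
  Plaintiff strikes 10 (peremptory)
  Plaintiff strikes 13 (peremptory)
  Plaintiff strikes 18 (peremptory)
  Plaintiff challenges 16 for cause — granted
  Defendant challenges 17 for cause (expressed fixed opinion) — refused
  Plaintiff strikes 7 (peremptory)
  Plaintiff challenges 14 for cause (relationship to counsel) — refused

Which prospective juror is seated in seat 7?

Removed: #7, #10, #13, #16, #18, #20. (#14, #17, #23 stay — for-cause denied.)
Seating in order: seats 1–9 → #1, #2, #3, #4, #5, #6, #8, #9, #11; alternates → #12, #14, #15.
So seat 7 is #8.

8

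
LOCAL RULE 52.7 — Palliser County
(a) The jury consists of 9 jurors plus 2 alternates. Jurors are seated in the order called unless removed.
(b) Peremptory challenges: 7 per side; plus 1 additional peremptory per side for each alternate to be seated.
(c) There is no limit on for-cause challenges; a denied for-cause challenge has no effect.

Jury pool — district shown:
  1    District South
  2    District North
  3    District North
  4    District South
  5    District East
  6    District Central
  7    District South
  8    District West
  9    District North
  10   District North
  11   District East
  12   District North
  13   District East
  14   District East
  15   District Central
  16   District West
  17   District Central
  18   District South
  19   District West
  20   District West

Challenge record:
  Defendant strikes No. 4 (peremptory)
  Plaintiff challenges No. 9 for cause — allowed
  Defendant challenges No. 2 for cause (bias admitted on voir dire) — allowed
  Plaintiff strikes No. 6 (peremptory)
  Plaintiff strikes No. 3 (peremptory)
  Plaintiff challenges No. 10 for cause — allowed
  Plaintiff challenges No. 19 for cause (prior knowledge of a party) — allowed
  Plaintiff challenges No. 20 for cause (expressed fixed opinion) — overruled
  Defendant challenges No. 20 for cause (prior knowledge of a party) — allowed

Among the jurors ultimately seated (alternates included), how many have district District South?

Removed: #2, #3, #4, #6, #9, #10, #19, #20.
Seated (11 incl. alternates): #1, #5, #7, #8, #11, #12, #13, #14, #15, #16, #17.
Of those, in District South: #1, #7 → 2.

2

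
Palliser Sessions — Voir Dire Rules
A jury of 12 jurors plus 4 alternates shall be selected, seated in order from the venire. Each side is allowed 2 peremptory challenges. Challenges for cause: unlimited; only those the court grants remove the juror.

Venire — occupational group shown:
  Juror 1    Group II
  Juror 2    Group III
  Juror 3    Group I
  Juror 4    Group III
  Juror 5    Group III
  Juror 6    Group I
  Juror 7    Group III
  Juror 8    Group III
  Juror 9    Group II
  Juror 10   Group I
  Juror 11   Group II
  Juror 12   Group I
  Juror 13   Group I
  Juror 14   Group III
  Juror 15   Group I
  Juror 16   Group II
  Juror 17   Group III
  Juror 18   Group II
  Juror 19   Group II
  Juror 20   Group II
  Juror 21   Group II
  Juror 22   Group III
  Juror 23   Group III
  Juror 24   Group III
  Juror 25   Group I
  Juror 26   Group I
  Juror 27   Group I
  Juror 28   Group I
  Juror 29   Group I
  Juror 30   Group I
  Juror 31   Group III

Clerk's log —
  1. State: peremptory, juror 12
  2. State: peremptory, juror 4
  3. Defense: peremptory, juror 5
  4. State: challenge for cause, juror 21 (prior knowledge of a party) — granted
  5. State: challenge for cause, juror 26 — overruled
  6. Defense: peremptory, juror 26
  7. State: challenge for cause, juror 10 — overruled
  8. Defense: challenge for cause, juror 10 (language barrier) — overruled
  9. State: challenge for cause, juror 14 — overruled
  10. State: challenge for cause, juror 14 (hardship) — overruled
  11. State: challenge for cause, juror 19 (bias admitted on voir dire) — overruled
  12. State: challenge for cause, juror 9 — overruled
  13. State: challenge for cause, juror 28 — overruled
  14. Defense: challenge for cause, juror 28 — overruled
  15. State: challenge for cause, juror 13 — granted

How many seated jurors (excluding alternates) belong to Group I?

Removed: #4, #5, #12, #13, #21, #26.
Seated jurors 1–12: #1, #2, #3, #6, #7, #8, #9, #10, #11, #14, #15, #16 (alternates #17, #18, #19, #20 not counted).
Of those, in Group I: #3, #6, #10, #15 → 4.

4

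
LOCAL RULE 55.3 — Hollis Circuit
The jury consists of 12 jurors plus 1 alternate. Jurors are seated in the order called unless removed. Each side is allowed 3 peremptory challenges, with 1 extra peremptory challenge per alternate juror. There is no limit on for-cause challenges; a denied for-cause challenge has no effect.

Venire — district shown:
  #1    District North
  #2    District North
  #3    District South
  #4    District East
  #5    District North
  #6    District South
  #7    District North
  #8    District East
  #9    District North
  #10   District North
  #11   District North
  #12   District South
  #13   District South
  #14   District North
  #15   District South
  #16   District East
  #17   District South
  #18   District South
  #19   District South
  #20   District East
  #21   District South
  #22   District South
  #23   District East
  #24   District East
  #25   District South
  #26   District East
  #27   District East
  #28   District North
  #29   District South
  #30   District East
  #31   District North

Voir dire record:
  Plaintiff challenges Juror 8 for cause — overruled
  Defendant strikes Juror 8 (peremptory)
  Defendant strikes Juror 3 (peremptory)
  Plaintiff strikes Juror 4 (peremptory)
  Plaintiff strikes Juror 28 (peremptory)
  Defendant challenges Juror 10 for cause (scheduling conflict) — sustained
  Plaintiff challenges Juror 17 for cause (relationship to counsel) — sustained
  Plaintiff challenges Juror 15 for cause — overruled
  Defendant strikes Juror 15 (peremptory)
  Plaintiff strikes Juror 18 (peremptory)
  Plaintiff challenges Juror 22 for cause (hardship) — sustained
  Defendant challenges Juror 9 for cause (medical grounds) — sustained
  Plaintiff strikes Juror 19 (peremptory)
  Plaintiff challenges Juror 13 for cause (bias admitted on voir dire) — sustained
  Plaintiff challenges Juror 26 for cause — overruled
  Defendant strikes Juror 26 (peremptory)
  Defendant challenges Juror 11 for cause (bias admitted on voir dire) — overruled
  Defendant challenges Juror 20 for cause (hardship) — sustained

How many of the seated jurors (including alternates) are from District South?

4

Removed: #3, #4, #8, #9, #10, #13, #15, #17, #18, #19, #20, #22, #26, #28.
Seated (13 incl. alternates): #1, #2, #5, #6, #7, #11, #12, #14, #16, #21, #23, #24, #25.
Of those, in District South: #6, #12, #21, #25 → 4.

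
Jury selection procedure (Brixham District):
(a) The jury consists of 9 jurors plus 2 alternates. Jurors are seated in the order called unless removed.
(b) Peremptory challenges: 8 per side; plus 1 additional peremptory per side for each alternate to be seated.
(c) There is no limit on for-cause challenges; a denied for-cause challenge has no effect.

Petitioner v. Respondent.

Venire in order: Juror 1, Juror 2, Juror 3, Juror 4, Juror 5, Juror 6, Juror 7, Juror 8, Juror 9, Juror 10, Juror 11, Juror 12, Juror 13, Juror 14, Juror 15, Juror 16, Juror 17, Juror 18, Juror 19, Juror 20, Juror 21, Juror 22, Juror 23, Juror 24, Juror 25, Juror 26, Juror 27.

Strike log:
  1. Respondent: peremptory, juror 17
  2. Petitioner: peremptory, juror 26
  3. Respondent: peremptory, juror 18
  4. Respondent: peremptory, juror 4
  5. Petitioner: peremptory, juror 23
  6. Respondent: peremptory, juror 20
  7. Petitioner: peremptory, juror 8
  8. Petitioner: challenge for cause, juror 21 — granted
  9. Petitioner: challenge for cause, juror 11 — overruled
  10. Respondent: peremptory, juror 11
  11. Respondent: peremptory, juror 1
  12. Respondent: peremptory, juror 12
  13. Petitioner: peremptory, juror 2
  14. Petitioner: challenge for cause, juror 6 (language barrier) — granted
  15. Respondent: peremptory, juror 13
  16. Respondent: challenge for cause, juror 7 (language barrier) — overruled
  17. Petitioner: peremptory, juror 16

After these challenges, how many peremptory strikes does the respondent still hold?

2

Respondent allotment: 8 base + 1 × 2 alternates = 10.
Respondent peremptories used: #17, #18, #4, #20, #11, #1, #12, #13 — 8 (the for-cause on #7 doesn't count).
Remaining: 10 − 8 = 2.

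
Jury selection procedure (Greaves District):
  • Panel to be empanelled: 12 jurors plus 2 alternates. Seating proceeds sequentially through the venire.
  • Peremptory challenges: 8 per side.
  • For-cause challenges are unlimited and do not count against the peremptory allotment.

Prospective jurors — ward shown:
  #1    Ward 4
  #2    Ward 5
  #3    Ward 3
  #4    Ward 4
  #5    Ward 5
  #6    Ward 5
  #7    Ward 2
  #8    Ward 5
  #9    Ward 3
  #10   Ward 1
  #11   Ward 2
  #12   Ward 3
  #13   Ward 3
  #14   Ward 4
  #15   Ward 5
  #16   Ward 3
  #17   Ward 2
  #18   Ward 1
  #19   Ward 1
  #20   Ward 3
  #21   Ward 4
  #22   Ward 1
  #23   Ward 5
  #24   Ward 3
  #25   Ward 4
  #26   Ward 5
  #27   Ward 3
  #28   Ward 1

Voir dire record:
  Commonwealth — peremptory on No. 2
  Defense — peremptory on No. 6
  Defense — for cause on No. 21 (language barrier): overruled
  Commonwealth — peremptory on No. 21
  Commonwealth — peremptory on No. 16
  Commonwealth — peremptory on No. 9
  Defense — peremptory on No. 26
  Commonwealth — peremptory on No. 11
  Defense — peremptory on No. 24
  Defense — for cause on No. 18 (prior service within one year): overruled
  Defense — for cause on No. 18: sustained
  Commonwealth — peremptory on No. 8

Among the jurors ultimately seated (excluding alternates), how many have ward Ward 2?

2

Removed: #2, #6, #8, #9, #11, #16, #18, #21, #24, #26.
Seated jurors 1–12: #1, #3, #4, #5, #7, #10, #12, #13, #14, #15, #17, #19 (alternates #20, #22 not counted).
Of those, in Ward 2: #7, #17 → 2.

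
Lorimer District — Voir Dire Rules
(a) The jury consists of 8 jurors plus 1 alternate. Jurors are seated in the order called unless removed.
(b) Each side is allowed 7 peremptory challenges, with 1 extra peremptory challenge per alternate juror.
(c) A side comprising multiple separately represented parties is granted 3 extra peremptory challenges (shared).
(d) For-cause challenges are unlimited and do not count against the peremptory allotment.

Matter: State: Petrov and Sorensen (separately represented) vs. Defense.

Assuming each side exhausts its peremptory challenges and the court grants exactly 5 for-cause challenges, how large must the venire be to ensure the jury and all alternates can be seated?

33

Seats to fill: 8 + 1 alternates = 9.
Peremptories — State: 7 + 1×1 + 3 = 11; Defense: 7 + 1×1 = 8; total 19.
For-cause removals: 5.
Minimum venire: 9 + 19 + 5 = 33.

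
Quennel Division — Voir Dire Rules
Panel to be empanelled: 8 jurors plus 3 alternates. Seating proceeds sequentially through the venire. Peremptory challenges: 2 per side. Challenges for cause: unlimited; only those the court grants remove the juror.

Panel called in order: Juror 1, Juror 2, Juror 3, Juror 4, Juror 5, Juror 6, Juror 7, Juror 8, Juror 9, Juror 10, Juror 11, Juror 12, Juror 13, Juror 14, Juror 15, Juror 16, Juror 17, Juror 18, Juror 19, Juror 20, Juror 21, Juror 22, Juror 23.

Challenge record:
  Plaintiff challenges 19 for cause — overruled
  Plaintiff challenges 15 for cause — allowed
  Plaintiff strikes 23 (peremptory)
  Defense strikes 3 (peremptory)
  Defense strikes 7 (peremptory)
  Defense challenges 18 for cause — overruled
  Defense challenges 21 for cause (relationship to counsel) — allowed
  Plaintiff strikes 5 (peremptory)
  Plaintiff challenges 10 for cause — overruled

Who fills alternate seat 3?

14

Removed: #3, #5, #7, #15, #21, #23. (#10, #18, #19 stay — for-cause denied.)
Filling seats in venire order through position 11: #1, #2, #4, #6, #8, #9, #10, #11, #12, #13, #14.
So alternate 3 is #14.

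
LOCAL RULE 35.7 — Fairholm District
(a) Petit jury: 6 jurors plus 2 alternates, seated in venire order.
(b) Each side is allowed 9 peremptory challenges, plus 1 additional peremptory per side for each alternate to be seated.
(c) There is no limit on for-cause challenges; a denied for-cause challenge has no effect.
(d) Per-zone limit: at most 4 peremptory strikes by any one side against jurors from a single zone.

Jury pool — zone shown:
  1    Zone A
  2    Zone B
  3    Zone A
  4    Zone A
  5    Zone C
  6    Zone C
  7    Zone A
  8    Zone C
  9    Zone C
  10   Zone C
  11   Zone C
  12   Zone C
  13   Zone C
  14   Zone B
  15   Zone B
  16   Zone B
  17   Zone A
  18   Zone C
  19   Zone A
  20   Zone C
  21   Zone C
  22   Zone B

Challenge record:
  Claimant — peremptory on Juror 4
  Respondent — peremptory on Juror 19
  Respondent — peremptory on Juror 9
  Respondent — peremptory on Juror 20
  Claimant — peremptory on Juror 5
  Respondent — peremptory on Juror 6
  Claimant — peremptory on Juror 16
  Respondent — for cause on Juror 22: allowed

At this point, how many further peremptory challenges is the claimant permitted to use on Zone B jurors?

Claimant peremptories so far: #4, #5, #16 — 3 of 11 used, 8 left overall.
Against Zone B: #16 — 1 used; per-zone cap 4 leaves 3.
Binding limit: min(8, 3) = 3.

3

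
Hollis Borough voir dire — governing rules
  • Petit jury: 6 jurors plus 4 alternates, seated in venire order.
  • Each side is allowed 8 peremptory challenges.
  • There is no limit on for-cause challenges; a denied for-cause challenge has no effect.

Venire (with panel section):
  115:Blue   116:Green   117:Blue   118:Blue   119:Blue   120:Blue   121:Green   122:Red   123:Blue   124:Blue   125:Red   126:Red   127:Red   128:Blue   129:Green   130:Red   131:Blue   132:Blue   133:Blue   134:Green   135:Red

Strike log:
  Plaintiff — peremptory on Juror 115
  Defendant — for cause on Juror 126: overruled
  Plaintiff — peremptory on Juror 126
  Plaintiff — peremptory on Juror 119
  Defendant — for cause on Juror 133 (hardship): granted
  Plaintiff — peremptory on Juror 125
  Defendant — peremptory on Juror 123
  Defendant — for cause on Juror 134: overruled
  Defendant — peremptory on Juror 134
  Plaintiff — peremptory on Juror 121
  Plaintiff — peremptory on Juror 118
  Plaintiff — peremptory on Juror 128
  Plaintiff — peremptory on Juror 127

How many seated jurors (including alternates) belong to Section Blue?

5

Removed: #115, #118, #119, #121, #123, #125, #126, #127, #128, #133, #134.
Seated (10 incl. alternates): #116, #117, #120, #122, #124, #129, #130, #131, #132, #135.
Of those, in Section Blue: #117, #120, #124, #131, #132 → 5.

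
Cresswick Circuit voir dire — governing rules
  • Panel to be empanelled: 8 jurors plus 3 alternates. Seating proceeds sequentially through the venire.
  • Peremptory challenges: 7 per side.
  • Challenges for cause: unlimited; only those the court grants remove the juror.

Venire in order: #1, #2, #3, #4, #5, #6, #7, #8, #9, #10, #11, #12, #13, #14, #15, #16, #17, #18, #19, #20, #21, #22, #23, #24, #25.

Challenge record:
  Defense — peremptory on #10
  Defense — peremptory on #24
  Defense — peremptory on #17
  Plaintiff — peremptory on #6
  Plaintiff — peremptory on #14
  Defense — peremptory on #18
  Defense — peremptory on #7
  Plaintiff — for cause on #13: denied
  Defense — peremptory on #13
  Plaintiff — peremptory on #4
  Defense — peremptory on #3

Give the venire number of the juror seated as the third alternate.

20

Removed: #3, #4, #6, #7, #10, #13, #14, #17, #18, #24.
Filling seats in venire order through position 11: #1, #2, #5, #8, #9, #11, #12, #15, #16, #19, #20.
So alternate 3 is #20.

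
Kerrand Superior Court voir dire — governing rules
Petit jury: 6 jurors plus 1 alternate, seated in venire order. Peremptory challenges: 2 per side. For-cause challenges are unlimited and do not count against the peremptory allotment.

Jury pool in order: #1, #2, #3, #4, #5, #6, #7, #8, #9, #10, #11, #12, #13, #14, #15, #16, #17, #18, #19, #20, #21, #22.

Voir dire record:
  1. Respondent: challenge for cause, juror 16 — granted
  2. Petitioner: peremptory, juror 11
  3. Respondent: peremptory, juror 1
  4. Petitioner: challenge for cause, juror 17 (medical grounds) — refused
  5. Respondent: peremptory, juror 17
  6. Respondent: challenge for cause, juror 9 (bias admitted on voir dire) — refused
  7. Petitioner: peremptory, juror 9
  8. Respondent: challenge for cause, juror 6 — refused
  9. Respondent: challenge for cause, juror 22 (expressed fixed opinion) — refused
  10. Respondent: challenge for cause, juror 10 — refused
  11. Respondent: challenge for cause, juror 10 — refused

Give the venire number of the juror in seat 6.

7

Removed: #1, #9, #11, #16, #17. (#6, #10, #22 stay — for-cause denied.)
Seating in order: seats 1–6 → #2, #3, #4, #5, #6, #7; alternates → #8.
So seat 6 is #7.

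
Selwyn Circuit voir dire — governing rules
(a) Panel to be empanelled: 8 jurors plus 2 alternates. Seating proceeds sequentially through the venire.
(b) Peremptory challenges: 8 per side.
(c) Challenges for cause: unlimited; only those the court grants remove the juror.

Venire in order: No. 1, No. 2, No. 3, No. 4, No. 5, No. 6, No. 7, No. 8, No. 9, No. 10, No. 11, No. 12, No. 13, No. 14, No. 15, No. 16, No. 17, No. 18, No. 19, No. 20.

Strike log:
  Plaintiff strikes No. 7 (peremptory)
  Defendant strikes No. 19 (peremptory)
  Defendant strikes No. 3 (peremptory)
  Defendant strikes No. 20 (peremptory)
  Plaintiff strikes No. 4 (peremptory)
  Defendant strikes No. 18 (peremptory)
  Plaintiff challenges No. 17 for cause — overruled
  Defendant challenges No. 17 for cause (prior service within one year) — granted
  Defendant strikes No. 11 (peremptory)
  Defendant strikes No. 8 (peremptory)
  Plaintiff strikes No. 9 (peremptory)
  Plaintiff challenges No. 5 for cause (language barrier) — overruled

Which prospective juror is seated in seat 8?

14

Removed: #3, #4, #7, #8, #9, #11, #17, #18, #19, #20. (#5 stays — for-cause denied.)
Seating in order: seats 1–8 → #1, #2, #5, #6, #10, #12, #13, #14; alternates → #15, #16.
So seat 8 is #14.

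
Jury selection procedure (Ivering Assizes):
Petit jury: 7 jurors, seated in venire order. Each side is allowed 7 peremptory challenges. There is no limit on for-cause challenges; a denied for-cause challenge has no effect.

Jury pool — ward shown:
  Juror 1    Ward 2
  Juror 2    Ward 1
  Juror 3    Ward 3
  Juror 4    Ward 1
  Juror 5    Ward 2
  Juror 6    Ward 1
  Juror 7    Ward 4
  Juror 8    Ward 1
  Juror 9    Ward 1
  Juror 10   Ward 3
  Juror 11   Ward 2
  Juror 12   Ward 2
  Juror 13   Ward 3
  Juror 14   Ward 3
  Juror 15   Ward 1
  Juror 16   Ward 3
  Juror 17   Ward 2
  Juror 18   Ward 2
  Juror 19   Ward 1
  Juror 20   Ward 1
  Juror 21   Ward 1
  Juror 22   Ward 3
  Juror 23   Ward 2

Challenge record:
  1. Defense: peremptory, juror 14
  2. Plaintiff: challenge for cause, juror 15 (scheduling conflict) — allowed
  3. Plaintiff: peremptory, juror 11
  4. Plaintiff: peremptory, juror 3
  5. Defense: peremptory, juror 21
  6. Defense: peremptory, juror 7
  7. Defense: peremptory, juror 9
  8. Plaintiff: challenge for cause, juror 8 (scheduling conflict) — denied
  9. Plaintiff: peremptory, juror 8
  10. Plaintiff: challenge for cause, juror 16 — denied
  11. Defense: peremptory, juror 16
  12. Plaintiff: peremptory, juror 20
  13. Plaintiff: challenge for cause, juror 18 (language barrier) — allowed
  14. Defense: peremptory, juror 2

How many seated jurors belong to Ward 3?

2

Removed: #2, #3, #7, #8, #9, #11, #14, #15, #16, #18, #20, #21.
Seated jurors 1–7: #1, #4, #5, #6, #10, #12, #13.
Of those, in Ward 3: #10, #13 → 2.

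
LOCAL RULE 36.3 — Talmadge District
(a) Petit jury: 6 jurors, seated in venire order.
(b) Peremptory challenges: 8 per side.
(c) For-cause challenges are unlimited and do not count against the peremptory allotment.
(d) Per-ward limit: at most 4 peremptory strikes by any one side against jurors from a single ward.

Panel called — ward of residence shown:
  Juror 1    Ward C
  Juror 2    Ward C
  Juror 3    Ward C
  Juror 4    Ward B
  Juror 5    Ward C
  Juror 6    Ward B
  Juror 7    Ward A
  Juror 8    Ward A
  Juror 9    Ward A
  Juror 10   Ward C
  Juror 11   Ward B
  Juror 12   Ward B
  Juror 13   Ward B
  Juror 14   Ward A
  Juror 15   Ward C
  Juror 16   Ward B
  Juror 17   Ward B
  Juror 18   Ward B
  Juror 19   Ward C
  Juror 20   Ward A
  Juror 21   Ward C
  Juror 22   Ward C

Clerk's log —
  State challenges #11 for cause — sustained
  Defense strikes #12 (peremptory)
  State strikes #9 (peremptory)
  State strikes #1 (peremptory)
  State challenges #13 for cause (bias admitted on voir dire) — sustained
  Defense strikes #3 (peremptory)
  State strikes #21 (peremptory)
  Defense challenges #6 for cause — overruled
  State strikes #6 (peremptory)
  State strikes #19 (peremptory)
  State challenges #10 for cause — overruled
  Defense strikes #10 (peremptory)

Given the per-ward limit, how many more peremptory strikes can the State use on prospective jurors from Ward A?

State peremptories so far: #9, #1, #21, #6, #19 — 5 of 8 used, 3 left overall.
Against Ward A: #9 — 1 used; per-ward cap 4 leaves 3.
Binding limit: min(3, 3) = 3.

3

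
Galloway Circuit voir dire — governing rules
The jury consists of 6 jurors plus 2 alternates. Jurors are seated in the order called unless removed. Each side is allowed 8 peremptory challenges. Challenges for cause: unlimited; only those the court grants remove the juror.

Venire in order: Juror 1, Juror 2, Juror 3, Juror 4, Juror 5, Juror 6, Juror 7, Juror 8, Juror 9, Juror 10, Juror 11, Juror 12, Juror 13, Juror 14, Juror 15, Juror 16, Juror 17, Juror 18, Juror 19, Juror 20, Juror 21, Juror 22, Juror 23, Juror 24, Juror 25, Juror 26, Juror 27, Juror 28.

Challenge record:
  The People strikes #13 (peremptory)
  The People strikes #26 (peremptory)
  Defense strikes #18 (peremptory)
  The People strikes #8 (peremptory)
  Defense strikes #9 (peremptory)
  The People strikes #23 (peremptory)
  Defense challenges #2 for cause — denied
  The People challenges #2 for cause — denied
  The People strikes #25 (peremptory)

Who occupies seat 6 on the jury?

6

Removed: #8, #9, #13, #18, #23, #25, #26. (#2 stays — for-cause denied.)
Filling seats in venire order through position 6: #1, #2, #3, #4, #5, #6.
So seat 6 is #6.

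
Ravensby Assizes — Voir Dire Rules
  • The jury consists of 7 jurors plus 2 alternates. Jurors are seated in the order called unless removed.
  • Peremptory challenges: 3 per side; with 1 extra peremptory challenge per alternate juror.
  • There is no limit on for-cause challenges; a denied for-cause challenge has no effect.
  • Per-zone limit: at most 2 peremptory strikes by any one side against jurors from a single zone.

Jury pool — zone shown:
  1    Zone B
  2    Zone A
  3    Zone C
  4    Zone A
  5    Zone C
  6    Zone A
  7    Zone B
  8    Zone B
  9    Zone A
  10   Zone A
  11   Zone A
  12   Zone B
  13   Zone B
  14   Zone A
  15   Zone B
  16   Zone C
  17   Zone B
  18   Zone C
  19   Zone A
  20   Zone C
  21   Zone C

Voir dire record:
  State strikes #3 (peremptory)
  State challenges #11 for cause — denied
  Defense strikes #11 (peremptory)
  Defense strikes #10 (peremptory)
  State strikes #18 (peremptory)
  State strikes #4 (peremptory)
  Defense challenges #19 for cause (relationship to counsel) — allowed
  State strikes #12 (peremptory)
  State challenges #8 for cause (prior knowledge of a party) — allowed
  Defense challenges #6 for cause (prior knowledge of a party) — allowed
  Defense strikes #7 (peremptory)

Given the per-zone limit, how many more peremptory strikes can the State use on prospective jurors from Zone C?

0

State peremptories so far: #3, #18, #4, #12 — 4 of 5 used, 1 left overall.
Against Zone C: #3, #18 — 2 used; per-zone cap 2 leaves 0.
Binding limit: min(1, 0) = 0.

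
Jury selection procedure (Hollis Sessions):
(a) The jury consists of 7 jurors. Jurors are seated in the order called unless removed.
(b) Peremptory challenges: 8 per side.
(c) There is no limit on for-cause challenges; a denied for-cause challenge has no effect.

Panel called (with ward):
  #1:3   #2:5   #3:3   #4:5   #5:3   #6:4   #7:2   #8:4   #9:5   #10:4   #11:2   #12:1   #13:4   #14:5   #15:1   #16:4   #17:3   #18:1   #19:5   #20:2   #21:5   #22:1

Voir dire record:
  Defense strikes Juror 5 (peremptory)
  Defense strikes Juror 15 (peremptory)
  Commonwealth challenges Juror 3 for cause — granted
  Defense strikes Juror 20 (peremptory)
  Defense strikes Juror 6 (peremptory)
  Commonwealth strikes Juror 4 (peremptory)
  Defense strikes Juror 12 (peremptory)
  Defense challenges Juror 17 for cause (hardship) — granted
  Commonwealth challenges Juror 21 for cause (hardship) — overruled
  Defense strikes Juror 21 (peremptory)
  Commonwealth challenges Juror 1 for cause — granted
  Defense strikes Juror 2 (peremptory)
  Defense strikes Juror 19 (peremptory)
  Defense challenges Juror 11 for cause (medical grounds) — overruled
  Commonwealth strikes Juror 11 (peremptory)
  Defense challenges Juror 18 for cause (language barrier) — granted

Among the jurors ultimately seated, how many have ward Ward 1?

Removed: #1, #2, #3, #4, #5, #6, #11, #12, #15, #17, #18, #19, #20, #21.
Seated jurors 1–7: #7, #8, #9, #10, #13, #14, #16.
None of those are in Ward 1 → 0.

0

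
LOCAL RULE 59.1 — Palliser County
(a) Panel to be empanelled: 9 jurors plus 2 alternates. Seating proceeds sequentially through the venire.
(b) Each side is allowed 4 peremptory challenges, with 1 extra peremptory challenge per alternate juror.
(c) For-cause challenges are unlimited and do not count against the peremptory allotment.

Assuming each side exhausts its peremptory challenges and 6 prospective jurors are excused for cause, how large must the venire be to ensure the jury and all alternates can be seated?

Seats to fill: 9 + 2 alternates = 11.
Peremptories: 4 + 1×2 = 6 per side × 2 sides = 12.
For-cause removals: 6.
Minimum venire: 11 + 12 + 6 = 29.

29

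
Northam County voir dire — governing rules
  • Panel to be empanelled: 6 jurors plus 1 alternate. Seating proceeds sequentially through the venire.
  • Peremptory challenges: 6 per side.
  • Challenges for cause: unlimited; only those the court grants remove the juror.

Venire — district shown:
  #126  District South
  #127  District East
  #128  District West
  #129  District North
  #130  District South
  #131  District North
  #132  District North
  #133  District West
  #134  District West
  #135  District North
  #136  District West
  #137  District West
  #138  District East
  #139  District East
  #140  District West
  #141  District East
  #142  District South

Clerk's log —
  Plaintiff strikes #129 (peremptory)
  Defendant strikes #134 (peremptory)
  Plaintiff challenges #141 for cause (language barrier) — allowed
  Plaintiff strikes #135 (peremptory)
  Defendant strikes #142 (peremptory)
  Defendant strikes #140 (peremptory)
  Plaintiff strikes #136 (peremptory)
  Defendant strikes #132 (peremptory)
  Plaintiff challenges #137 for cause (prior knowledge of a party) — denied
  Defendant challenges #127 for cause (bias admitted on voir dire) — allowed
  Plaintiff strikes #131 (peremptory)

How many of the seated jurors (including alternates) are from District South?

2

Removed: #127, #129, #131, #132, #134, #135, #136, #140, #141, #142.
Seated (7 incl. alternates): #126, #128, #130, #133, #137, #138, #139.
Of those, in District South: #126, #130 → 2.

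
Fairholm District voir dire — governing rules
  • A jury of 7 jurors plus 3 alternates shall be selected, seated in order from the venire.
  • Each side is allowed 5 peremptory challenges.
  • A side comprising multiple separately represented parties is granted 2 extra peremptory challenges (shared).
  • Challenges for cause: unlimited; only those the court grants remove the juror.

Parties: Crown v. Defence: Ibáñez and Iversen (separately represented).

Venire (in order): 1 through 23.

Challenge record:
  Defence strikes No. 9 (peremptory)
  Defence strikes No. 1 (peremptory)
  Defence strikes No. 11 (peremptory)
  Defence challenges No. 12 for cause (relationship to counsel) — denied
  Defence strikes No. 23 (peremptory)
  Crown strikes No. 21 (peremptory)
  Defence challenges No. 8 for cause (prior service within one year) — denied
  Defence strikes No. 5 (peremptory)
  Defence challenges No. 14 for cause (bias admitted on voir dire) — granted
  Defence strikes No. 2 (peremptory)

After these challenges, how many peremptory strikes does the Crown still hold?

Crown allotment: 5.
Crown peremptories used: #21 — 1.
Remaining: 5 − 1 = 4.

4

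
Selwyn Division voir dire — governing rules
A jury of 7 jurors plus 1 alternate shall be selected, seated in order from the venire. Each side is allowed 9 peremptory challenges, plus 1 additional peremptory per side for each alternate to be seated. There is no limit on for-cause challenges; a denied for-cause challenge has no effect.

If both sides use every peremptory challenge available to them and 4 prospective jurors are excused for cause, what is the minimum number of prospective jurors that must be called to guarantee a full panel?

Seats to fill: 7 + 1 alternates = 8.
Peremptories: 9 + 1×1 = 10 per side × 2 sides = 20.
For-cause removals: 4.
Minimum venire: 8 + 20 + 4 = 32.

32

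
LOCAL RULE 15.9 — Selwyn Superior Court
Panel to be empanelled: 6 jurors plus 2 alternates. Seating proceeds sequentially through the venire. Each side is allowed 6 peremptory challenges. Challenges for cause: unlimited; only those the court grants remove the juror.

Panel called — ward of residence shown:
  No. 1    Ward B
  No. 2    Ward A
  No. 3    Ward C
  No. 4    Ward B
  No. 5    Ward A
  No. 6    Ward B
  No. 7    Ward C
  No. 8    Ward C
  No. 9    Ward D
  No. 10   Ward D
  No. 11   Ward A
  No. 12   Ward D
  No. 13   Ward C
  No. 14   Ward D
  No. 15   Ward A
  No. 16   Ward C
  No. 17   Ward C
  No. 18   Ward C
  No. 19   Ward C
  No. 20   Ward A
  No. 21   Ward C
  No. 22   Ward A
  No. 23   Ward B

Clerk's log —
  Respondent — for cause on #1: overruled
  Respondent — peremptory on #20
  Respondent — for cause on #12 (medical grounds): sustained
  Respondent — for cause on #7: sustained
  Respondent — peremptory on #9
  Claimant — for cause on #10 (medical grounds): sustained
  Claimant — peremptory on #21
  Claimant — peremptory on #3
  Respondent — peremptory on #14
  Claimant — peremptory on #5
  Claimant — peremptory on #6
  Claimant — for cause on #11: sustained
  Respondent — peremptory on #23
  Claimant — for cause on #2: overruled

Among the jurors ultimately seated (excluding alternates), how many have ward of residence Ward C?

Removed: #3, #5, #6, #7, #9, #10, #11, #12, #14, #20, #21, #23.
Seated jurors 1–6: #1, #2, #4, #8, #13, #15 (alternates #16, #17 not counted).
Of those, in Ward C: #8, #13 → 2.

2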